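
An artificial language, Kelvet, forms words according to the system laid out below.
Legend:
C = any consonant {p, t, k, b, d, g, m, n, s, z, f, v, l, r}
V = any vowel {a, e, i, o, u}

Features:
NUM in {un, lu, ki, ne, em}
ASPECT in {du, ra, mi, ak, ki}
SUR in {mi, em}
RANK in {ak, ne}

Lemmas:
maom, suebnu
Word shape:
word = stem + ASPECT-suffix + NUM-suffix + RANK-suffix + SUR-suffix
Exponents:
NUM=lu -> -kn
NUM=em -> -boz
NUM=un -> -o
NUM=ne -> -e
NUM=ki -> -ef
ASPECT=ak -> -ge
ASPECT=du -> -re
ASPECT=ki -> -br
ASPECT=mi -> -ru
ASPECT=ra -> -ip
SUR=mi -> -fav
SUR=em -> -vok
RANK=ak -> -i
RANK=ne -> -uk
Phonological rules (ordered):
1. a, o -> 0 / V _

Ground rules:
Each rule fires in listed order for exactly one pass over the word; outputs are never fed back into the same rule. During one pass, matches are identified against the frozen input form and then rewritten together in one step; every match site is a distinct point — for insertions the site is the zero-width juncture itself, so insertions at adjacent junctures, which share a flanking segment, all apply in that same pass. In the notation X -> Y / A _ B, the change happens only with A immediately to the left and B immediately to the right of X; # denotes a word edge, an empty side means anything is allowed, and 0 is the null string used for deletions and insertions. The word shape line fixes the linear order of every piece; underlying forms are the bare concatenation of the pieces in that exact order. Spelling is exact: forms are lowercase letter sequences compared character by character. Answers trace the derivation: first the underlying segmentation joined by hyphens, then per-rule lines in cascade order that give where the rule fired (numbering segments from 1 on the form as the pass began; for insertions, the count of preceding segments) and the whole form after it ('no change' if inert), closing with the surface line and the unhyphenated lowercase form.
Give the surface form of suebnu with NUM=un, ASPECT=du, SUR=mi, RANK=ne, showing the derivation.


underlying: suebnu-re-o-uk-fav
1. a, o -> 0 / V _: fires at position(s) 9: suebnureukfav
surface: suebnureukfav


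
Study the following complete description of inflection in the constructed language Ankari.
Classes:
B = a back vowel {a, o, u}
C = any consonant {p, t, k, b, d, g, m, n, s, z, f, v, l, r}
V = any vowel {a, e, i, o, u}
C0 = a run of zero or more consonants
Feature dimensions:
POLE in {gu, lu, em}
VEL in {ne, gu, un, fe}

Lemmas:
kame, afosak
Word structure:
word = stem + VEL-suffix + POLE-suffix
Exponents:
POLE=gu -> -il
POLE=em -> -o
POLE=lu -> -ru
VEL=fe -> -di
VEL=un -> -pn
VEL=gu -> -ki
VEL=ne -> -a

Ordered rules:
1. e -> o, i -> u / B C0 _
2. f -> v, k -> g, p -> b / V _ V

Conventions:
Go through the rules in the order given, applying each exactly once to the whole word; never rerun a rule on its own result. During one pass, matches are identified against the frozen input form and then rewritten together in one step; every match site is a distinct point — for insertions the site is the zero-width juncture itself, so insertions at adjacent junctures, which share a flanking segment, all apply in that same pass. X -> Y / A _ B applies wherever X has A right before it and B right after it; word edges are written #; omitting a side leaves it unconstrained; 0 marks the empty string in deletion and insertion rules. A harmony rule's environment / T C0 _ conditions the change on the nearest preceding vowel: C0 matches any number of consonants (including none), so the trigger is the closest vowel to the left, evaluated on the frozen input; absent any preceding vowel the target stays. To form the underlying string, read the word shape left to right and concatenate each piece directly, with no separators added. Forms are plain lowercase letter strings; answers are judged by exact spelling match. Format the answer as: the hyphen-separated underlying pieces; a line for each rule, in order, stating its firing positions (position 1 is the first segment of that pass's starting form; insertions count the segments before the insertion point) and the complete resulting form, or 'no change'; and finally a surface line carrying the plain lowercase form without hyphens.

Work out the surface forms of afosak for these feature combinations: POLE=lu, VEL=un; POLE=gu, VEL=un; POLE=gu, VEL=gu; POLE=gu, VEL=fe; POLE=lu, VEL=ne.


cell POLE=lu, VEL=un:
underlying: afosak-pn-ru
1. e -> o, i -> u / B C0 _: no change
2. f -> v, k -> g, p -> b / V _ V: fires at position(s) 2: avosakpnru
surface: avosakpnru

cell POLE=gu, VEL=un:
underlying: afosak-pn-il
1. e -> o, i -> u / B C0 _: fires at position(s) 9: afosakpnul
2. f -> v, k -> g, p -> b / V _ V: fires at position(s) 2: avosakpnul
surface: avosakpnul

cell POLE=gu, VEL=gu:
underlying: afosak-ki-il
1. e -> o, i -> u / B C0 _: fires at position(s) 8: afosakkuil
2. f -> v, k -> g, p -> b / V _ V: fires at position(s) 2: avosakkuil
surface: avosakkuil

cell POLE=gu, VEL=fe:
underlying: afosak-di-il
1. e -> o, i -> u / B C0 _: fires at position(s) 8: afosakduil
2. f -> v, k -> g, p -> b / V _ V: fires at position(s) 2: avosakduil
surface: avosakduil

cell POLE=lu, VEL=ne:
underlying: afosak-a-ru
1. e -> o, i -> u / B C0 _: no change
2. f -> v, k -> g, p -> b / V _ V: fires at position(s) 2, 6: avosagaru
surface: avosagaru


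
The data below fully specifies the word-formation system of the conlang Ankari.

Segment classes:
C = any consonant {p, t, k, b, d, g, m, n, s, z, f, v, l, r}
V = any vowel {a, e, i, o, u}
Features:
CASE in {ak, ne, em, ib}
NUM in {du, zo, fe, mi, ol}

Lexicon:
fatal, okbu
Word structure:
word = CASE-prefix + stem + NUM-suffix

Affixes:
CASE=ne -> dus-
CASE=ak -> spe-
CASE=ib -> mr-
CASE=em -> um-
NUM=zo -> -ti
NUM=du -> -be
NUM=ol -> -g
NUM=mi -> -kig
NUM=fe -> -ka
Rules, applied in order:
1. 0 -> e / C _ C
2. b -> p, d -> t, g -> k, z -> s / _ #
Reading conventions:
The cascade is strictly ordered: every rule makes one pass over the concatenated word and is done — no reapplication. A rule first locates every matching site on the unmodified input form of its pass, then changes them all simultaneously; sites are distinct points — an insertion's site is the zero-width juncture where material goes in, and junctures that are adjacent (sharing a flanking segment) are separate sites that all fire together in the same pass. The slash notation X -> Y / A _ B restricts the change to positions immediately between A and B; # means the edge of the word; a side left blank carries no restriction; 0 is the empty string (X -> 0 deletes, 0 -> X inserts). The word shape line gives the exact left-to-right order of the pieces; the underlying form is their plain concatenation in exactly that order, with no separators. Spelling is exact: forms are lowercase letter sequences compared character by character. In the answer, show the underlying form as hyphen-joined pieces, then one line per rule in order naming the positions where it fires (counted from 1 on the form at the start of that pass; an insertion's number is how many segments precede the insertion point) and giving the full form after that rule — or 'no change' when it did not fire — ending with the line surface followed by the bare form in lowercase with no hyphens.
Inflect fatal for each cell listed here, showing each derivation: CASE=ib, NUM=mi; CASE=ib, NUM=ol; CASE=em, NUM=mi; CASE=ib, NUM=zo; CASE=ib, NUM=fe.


cell CASE=ib, NUM=mi:
underlying: mr-fatal-kig
1. 0 -> e / C _ C: inserts after position(s) 1, 2, 7: merefatalekig
2. b -> p, d -> t, g -> k, z -> s / _ #: fires at position(s) 13: merefatalekik
surface: merefatalekik

cell CASE=ib, NUM=ol:
underlying: mr-fatal-g
1. 0 -> e / C _ C: inserts after position(s) 1, 2, 7: merefataleg
2. b -> p, d -> t, g -> k, z -> s / _ #: fires at position(s) 11: merefatalek
surface: merefatalek

cell CASE=em, NUM=mi:
underlying: um-fatal-kig
1. 0 -> e / C _ C: inserts after position(s) 2, 7: umefatalekig
2. b -> p, d -> t, g -> k, z -> s / _ #: fires at position(s) 12: umefatalekik
surface: umefatalekik

cell CASE=ib, NUM=zo:
underlying: mr-fatal-ti
1. 0 -> e / C _ C: inserts after position(s) 1, 2, 7: merefataleti
2. b -> p, d -> t, g -> k, z -> s / _ #: no change
surface: merefataleti

cell CASE=ib, NUM=fe:
underlying: mr-fatal-ka
1. 0 -> e / C _ C: inserts after position(s) 1, 2, 7: merefataleka
2. b -> p, d -> t, g -> k, z -> s / _ #: no change
surface: merefataleka


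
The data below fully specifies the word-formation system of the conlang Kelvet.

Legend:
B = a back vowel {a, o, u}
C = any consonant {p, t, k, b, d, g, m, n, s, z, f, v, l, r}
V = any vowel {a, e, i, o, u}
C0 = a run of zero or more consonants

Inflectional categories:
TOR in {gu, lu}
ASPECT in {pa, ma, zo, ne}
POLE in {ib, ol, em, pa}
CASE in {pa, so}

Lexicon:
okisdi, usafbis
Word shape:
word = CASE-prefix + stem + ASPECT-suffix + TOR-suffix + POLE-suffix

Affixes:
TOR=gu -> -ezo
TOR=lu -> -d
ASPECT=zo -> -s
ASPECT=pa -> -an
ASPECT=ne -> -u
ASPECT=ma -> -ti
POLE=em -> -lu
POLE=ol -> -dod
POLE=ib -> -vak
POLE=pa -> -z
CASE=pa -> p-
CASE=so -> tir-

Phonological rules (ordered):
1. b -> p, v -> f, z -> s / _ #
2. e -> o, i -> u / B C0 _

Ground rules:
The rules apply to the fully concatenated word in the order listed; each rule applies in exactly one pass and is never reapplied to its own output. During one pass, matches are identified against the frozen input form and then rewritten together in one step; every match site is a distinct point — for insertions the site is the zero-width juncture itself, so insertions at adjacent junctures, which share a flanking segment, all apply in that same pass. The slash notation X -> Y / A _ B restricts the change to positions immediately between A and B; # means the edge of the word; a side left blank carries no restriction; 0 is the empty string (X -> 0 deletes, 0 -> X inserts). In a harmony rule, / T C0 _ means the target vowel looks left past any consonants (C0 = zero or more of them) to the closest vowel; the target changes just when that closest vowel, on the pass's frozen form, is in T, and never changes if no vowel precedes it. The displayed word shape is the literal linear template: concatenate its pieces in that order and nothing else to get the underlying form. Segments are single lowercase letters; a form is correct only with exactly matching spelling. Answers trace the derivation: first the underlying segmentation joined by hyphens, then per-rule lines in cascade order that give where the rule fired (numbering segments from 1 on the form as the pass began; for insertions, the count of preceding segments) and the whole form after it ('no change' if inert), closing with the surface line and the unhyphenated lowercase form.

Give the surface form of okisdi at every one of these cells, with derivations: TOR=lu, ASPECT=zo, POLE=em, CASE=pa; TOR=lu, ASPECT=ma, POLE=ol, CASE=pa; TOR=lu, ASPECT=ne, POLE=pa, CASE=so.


cell TOR=lu, ASPECT=zo, POLE=em, CASE=pa:
underlying: p-okisdi-s-d-lu
1. b -> p, v -> f, z -> s / _ #: no change
2. e -> o, i -> u / B C0 _: fires at position(s) 4: pokusdisdlu
surface: pokusdisdlu

cell TOR=lu, ASPECT=ma, POLE=ol, CASE=pa:
underlying: p-okisdi-ti-d-dod
1. b -> p, v -> f, z -> s / _ #: no change
2. e -> o, i -> u / B C0 _: fires at position(s) 4: pokusditiddod
surface: pokusditiddod

cell TOR=lu, ASPECT=ne, POLE=pa, CASE=so:
underlying: tir-okisdi-u-d-z
1. b -> p, v -> f, z -> s / _ #: fires at position(s) 12: tirokisdiuds
2. e -> o, i -> u / B C0 _: fires at position(s) 6: tirokusdiuds
surface: tirokusdiuds


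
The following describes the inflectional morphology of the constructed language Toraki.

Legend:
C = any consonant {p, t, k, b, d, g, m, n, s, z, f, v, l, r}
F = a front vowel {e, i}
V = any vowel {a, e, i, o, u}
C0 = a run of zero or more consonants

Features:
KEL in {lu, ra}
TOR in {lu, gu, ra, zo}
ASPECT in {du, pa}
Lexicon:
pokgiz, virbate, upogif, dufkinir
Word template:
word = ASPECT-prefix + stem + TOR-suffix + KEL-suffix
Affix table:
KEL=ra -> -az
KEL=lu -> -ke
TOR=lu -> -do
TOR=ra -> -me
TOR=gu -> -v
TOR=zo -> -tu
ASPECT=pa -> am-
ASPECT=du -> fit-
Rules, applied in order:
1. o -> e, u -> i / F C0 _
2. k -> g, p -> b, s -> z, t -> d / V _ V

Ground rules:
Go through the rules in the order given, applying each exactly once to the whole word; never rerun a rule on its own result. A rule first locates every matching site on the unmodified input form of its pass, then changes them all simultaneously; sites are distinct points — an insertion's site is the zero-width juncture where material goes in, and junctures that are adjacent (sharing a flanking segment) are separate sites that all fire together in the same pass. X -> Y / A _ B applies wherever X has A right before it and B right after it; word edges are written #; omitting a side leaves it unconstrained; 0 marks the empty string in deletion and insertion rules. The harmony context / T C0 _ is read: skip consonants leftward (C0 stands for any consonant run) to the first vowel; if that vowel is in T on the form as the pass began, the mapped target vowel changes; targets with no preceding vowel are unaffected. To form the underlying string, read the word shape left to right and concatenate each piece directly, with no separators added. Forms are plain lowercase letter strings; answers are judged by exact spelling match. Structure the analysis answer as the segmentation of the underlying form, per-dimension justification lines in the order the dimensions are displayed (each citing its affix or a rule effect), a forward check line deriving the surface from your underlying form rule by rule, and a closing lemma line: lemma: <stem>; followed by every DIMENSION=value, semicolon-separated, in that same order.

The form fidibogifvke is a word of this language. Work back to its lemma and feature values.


underlying: fit-upogif-v-ke
KEL=lu - signalled by the affix -ke
TOR=gu - signalled by the affix -v
ASPECT=du - signalled by the affix fit-
check: fitupogifvke -> fitipogifvke -> fidibogifvke
lemma: upogif; KEL=lu; TOR=gu; ASPECT=du


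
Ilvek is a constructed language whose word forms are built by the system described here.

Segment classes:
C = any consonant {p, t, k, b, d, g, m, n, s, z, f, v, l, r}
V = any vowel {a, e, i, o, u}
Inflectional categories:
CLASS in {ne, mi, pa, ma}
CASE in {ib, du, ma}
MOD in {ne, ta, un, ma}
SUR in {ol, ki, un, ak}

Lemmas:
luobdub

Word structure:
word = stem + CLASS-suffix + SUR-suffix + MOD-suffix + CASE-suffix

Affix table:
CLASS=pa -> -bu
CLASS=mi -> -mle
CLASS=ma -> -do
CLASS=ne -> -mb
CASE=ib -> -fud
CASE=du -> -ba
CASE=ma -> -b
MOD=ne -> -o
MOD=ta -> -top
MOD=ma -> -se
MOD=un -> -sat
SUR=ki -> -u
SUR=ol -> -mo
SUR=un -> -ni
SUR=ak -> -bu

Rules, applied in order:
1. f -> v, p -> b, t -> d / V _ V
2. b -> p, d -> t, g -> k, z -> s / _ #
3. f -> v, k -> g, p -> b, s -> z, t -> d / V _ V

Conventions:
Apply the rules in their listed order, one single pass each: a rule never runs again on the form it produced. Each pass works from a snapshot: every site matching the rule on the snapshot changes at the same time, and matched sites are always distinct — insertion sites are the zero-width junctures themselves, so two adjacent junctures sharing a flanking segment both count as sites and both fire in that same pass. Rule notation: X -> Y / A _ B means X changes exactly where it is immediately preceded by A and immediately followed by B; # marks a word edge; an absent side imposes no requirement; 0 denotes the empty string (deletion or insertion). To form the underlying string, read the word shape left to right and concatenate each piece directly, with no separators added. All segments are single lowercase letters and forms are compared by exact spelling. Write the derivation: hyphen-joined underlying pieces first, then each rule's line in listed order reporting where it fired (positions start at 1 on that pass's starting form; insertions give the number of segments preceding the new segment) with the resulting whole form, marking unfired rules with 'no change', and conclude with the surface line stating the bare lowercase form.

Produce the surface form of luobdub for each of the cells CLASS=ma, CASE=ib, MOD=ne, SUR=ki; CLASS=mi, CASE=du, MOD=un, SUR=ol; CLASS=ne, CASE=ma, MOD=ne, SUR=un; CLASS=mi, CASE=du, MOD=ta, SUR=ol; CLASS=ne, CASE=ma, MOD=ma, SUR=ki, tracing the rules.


cell CLASS=ma, CASE=ib, MOD=ne, SUR=ki:
underlying: luobdub-do-u-o-fud
1. f -> v, p -> b, t -> d / V _ V: fires at position(s) 12: luobdubdouovud
2. b -> p, d -> t, g -> k, z -> s / _ #: fires at position(s) 14: luobdubdouovut
3. f -> v, k -> g, p -> b, s -> z, t -> d / V _ V: no change
surface: luobdubdouovut

cell CLASS=mi, CASE=du, MOD=un, SUR=ol:
underlying: luobdub-mle-mo-sat-ba
1. f -> v, p -> b, t -> d / V _ V: no change
2. b -> p, d -> t, g -> k, z -> s / _ #: no change
3. f -> v, k -> g, p -> b, s -> z, t -> d / V _ V: fires at position(s) 13: luobdubmlemozatba
surface: luobdubmlemozatba

cell CLASS=ne, CASE=ma, MOD=ne, SUR=un:
underlying: luobdub-mb-ni-o-b
1. f -> v, p -> b, t -> d / V _ V: no change
2. b -> p, d -> t, g -> k, z -> s / _ #: fires at position(s) 13: luobdubmbniop
3. f -> v, k -> g, p -> b, s -> z, t -> d / V _ V: no change
surface: luobdubmbniop

cell CLASS=mi, CASE=du, MOD=ta, SUR=ol:
underlying: luobdub-mle-mo-top-ba
1. f -> v, p -> b, t -> d / V _ V: fires at position(s) 13: luobdubmlemodopba
2. b -> p, d -> t, g -> k, z -> s / _ #: no change
3. f -> v, k -> g, p -> b, s -> z, t -> d / V _ V: no change
surface: luobdubmlemodopba

cell CLASS=ne, CASE=ma, MOD=ma, SUR=ki:
underlying: luobdub-mb-u-se-b
1. f -> v, p -> b, t -> d / V _ V: no change
2. b -> p, d -> t, g -> k, z -> s / _ #: fires at position(s) 13: luobdubmbusep
3. f -> v, k -> g, p -> b, s -> z, t -> d / V _ V: fires at position(s) 11: luobdubmbuzep
surface: luobdubmbuzep


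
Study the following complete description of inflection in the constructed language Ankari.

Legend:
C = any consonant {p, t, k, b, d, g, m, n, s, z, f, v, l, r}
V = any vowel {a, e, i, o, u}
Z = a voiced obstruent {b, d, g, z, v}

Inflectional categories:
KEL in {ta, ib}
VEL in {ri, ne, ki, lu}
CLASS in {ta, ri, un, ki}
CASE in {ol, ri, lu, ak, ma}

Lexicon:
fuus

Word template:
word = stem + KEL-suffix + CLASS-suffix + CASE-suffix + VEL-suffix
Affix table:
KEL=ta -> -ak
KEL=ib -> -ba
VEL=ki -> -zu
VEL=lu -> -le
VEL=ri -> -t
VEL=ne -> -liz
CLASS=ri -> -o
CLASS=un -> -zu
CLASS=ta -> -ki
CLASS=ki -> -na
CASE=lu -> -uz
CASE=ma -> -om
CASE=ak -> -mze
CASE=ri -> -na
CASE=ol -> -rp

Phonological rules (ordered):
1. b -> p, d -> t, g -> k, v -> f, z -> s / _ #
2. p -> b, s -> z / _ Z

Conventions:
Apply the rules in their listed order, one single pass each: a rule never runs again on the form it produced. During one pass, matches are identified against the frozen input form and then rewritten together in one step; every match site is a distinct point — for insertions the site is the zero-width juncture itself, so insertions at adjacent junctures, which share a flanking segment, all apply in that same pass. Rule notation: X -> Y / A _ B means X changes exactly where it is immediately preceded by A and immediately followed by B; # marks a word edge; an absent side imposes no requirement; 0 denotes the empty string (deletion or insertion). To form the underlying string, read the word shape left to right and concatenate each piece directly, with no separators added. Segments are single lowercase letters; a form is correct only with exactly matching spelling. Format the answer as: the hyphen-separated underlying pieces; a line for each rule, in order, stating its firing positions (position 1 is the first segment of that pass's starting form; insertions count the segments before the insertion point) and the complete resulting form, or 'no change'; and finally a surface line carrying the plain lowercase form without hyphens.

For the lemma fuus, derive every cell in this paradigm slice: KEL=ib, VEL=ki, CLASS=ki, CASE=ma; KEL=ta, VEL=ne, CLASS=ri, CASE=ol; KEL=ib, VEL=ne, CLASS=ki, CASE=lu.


cell KEL=ib, VEL=ki, CLASS=ki, CASE=ma:
underlying: fuus-ba-na-om-zu
1. b -> p, d -> t, g -> k, v -> f, z -> s / _ #: no change
2. p -> b, s -> z / _ Z: fires at position(s) 4: fuuzbanaomzu
surface: fuuzbanaomzu

cell KEL=ta, VEL=ne, CLASS=ri, CASE=ol:
underlying: fuus-ak-o-rp-liz
1. b -> p, d -> t, g -> k, v -> f, z -> s / _ #: fires at position(s) 12: fuusakorplis
2. p -> b, s -> z / _ Z: no change
surface: fuusakorplis

cell KEL=ib, VEL=ne, CLASS=ki, CASE=lu:
underlying: fuus-ba-na-uz-liz
1. b -> p, d -> t, g -> k, v -> f, z -> s / _ #: fires at position(s) 13: fuusbanauzlis
2. p -> b, s -> z / _ Z: fires at position(s) 4: fuuzbanauzlis
surface: fuuzbanauzlis


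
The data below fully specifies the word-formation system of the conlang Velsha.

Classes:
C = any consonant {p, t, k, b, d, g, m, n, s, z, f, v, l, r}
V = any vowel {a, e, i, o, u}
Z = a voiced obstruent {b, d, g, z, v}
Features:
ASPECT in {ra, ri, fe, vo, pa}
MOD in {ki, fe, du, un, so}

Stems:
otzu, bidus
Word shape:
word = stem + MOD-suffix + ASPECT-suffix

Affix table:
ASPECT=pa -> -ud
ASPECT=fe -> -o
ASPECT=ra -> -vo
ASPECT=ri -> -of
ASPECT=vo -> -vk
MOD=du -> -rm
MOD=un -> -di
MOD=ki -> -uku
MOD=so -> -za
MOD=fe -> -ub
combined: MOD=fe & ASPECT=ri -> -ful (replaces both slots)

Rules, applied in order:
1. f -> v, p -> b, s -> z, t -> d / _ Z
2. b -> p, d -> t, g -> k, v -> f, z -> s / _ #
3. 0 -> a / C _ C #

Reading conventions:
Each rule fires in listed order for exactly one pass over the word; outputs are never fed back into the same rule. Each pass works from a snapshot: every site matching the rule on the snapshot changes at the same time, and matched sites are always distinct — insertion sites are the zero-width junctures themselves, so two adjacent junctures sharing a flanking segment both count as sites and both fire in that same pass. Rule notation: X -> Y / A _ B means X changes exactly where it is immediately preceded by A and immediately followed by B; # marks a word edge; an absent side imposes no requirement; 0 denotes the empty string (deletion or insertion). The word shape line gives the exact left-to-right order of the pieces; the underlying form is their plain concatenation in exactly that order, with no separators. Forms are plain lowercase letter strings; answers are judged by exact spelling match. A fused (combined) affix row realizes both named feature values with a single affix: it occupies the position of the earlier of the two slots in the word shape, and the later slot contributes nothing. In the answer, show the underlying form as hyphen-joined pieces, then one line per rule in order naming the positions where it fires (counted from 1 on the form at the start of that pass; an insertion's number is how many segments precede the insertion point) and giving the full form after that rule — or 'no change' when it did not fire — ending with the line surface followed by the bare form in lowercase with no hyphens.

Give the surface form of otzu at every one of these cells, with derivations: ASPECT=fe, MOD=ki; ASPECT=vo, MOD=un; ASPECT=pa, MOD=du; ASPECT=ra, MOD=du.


cell ASPECT=fe, MOD=ki:
underlying: otzu-uku-o
1. f -> v, p -> b, s -> z, t -> d / _ Z: fires at position(s) 2: odzuukuo
2. b -> p, d -> t, g -> k, v -> f, z -> s / _ #: no change
3. 0 -> a / C _ C #: no change
surface: odzuukuo

cell ASPECT=vo, MOD=un:
underlying: otzu-di-vk
1. f -> v, p -> b, s -> z, t -> d / _ Z: fires at position(s) 2: odzudivk
2. b -> p, d -> t, g -> k, v -> f, z -> s / _ #: no change
3. 0 -> a / C _ C #: inserts after position(s) 7: odzudivak
surface: odzudivak

cell ASPECT=pa, MOD=du:
underlying: otzu-rm-ud
1. f -> v, p -> b, s -> z, t -> d / _ Z: fires at position(s) 2: odzurmud
2. b -> p, d -> t, g -> k, v -> f, z -> s / _ #: fires at position(s) 8: odzurmut
3. 0 -> a / C _ C #: no change
surface: odzurmut

cell ASPECT=ra, MOD=du:
underlying: otzu-rm-vo
1. f -> v, p -> b, s -> z, t -> d / _ Z: fires at position(s) 2: odzurmvo
2. b -> p, d -> t, g -> k, v -> f, z -> s / _ #: no change
3. 0 -> a / C _ C #: no change
surface: odzurmvo


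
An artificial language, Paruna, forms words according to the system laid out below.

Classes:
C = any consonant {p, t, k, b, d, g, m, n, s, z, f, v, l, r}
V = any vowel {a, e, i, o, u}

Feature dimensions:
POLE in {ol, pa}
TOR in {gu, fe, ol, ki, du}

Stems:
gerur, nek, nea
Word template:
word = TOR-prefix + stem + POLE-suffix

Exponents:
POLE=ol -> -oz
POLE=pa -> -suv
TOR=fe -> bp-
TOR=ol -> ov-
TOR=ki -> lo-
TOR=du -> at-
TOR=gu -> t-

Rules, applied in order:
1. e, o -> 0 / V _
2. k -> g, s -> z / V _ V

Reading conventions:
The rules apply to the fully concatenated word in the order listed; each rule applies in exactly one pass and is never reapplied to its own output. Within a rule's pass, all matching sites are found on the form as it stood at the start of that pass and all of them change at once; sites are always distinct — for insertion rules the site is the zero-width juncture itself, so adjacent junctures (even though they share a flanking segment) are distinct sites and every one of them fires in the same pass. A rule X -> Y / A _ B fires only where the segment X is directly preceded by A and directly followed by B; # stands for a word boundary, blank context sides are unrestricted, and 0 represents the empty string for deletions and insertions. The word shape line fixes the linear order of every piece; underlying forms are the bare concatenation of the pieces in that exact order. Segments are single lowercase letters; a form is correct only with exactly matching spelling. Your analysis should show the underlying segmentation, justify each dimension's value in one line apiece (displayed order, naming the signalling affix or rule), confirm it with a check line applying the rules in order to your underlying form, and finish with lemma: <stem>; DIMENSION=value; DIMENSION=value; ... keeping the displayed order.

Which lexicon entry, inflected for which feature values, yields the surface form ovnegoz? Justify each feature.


underlying: ov-nek-oz
POLE=ol - signalled by the affix -oz
TOR=ol - signalled by the affix ov-
check: ovnekoz -> ovnekoz -> ovnegoz
lemma: nek; POLE=ol; TOR=ol


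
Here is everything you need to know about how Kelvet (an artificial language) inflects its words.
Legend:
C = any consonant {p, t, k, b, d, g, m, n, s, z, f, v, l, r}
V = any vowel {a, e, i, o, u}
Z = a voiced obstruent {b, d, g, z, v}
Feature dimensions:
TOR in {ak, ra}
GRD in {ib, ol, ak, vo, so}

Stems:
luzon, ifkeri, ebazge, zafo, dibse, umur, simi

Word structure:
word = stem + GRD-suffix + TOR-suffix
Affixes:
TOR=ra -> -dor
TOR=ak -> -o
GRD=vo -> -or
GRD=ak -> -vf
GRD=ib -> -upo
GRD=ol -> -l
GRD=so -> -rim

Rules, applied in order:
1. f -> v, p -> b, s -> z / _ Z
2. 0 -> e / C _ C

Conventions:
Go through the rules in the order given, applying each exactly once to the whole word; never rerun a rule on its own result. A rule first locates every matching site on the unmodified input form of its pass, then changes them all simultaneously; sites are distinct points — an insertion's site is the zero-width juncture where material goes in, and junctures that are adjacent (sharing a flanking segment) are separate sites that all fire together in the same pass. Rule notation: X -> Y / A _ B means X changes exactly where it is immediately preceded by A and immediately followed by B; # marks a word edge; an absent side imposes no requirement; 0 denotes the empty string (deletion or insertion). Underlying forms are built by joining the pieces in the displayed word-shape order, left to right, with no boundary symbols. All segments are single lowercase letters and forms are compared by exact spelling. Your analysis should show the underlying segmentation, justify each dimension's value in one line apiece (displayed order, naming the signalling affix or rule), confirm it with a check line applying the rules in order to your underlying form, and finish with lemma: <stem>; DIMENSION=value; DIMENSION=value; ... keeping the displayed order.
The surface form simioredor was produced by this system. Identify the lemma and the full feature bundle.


underlying: simi-or-dor
TOR=ra - signalled by the affix -dor
GRD=vo - signalled by the affix -or
check: simiordor -> simiordor -> simioredor
lemma: simi; TOR=ra; GRD=vo


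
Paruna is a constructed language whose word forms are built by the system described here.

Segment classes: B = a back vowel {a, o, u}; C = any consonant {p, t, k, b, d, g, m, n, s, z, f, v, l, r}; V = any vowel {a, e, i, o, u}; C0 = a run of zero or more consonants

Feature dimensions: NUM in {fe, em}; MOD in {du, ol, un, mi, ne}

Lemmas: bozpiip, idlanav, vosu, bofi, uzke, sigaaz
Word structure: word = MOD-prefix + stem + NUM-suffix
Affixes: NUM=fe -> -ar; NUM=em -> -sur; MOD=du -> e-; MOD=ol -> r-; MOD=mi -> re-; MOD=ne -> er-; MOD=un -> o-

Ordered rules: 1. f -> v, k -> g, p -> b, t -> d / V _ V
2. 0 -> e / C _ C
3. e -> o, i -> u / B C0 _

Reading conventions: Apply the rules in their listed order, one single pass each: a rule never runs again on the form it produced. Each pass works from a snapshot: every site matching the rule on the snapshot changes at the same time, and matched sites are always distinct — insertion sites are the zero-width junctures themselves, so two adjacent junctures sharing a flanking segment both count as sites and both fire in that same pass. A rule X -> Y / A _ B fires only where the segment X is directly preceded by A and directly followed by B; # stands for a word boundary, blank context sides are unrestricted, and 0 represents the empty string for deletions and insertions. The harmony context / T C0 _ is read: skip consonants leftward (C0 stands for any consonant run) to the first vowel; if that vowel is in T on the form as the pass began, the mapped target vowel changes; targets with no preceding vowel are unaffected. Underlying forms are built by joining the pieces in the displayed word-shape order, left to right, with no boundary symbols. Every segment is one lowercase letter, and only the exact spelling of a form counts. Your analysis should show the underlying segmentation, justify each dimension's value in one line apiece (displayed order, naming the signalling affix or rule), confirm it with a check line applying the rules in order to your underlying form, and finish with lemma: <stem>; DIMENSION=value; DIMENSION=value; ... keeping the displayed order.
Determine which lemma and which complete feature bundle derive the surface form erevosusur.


underlying: er-vosu-sur
NUM=em - signalled by the affix -sur
MOD=ne - signalled by the affix er-
check: ervosusur -> ervosusur -> erevosusur -> erevosusur
lemma: vosu; NUM=em; MOD=ne


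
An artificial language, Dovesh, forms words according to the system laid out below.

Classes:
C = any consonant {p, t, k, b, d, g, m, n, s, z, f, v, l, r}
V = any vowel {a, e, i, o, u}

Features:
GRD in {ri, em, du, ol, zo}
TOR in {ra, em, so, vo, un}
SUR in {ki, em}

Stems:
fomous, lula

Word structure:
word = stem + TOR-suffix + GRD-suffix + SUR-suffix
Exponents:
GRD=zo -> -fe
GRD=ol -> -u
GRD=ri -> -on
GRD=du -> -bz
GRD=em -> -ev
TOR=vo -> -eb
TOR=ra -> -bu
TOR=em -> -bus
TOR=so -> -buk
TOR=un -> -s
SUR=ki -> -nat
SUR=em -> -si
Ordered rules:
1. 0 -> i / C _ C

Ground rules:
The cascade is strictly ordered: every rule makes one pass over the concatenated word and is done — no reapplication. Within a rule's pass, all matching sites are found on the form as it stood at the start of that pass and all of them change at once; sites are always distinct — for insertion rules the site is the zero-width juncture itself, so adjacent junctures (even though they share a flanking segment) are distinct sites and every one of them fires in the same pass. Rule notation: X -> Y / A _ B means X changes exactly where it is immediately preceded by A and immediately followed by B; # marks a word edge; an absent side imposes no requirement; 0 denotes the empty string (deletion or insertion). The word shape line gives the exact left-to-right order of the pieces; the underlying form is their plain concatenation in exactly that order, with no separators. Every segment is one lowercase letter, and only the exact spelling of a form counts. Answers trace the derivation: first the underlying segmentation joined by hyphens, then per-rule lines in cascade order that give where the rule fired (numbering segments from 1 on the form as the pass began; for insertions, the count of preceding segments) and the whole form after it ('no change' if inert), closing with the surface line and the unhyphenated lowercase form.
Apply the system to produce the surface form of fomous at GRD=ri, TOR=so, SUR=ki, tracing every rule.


underlying: fomous-buk-on-nat
1. 0 -> i / C _ C: inserts after position(s) 6, 11: fomousibukoninat
surface: fomousibukoninat


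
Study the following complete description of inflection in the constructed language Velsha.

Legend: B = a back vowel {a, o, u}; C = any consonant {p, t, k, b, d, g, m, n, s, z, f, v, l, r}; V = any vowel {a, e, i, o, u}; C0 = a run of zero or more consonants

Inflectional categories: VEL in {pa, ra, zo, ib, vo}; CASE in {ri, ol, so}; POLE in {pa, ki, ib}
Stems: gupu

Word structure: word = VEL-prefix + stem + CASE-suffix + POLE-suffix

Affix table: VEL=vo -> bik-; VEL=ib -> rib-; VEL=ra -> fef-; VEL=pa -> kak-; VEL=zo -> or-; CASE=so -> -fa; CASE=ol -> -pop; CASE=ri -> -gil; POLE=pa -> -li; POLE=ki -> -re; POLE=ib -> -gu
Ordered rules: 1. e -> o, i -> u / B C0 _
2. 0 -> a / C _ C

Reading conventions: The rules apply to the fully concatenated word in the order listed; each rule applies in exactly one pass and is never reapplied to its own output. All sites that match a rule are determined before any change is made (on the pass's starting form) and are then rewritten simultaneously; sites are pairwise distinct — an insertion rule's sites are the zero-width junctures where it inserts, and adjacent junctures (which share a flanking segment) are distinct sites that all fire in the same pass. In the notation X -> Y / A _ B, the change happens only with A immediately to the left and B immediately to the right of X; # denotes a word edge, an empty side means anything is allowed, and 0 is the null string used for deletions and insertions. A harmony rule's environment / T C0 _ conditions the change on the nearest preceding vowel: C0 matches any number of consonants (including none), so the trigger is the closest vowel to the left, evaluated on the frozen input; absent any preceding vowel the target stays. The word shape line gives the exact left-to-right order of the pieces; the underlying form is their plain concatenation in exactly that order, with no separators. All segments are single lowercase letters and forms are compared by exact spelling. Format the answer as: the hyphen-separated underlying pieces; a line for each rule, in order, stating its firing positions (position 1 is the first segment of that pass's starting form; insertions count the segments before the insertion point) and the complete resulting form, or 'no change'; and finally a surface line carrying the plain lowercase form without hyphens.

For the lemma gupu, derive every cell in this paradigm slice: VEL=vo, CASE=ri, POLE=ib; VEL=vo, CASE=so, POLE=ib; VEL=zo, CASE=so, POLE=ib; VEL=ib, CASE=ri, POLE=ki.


cell VEL=vo, CASE=ri, POLE=ib:
underlying: bik-gupu-gil-gu
1. e -> o, i -> u / B C0 _: fires at position(s) 9: bikgupugulgu
2. 0 -> a / C _ C: inserts after position(s) 3, 10: bikagupugulagu
surface: bikagupugulagu

cell VEL=vo, CASE=so, POLE=ib:
underlying: bik-gupu-fa-gu
1. e -> o, i -> u / B C0 _: no change
2. 0 -> a / C _ C: inserts after position(s) 3: bikagupufagu
surface: bikagupufagu

cell VEL=zo, CASE=so, POLE=ib:
underlying: or-gupu-fa-gu
1. e -> o, i -> u / B C0 _: no change
2. 0 -> a / C _ C: inserts after position(s) 2: oragupufagu
surface: oragupufagu

cell VEL=ib, CASE=ri, POLE=ki:
underlying: rib-gupu-gil-re
1. e -> o, i -> u / B C0 _: fires at position(s) 9: ribgupugulre
2. 0 -> a / C _ C: inserts after position(s) 3, 10: ribagupugulare
surface: ribagupugulare


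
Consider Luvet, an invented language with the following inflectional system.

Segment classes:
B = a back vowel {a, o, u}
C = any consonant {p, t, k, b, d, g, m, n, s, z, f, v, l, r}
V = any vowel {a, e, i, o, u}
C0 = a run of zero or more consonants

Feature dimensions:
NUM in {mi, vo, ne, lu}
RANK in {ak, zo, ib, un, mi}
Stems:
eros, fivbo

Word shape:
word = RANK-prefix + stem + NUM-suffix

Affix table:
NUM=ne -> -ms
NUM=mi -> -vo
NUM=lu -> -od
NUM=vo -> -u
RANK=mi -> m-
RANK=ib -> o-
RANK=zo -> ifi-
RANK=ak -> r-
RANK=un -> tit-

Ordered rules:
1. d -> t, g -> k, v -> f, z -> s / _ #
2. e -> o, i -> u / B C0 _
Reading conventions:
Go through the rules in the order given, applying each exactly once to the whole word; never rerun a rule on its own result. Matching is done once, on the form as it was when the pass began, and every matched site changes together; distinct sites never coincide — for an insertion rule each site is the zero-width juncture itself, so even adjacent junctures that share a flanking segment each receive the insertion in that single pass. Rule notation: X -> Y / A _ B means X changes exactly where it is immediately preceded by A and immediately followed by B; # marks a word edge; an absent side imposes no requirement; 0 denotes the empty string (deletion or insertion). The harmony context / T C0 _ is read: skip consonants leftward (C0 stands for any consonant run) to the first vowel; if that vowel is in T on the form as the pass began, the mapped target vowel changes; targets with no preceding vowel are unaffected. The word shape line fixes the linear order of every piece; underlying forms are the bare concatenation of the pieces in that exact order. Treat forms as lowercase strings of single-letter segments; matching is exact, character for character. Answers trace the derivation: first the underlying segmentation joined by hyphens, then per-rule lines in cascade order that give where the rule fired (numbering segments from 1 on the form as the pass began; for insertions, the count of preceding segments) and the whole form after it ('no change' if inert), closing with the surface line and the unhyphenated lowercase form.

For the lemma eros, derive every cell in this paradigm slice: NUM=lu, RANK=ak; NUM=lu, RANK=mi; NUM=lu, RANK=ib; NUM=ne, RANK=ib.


cell NUM=lu, RANK=ak:
underlying: r-eros-od
1. d -> t, g -> k, v -> f, z -> s / _ #: fires at position(s) 7: rerosot
2. e -> o, i -> u / B C0 _: no change
surface: rerosot

cell NUM=lu, RANK=mi:
underlying: m-eros-od
1. d -> t, g -> k, v -> f, z -> s / _ #: fires at position(s) 7: merosot
2. e -> o, i -> u / B C0 _: no change
surface: merosot

cell NUM=lu, RANK=ib:
underlying: o-eros-od
1. d -> t, g -> k, v -> f, z -> s / _ #: fires at position(s) 7: oerosot
2. e -> o, i -> u / B C0 _: fires at position(s) 2: oorosot
surface: oorosot

cell NUM=ne, RANK=ib:
underlying: o-eros-ms
1. d -> t, g -> k, v -> f, z -> s / _ #: no change
2. e -> o, i -> u / B C0 _: fires at position(s) 2: oorosms
surface: oorosms


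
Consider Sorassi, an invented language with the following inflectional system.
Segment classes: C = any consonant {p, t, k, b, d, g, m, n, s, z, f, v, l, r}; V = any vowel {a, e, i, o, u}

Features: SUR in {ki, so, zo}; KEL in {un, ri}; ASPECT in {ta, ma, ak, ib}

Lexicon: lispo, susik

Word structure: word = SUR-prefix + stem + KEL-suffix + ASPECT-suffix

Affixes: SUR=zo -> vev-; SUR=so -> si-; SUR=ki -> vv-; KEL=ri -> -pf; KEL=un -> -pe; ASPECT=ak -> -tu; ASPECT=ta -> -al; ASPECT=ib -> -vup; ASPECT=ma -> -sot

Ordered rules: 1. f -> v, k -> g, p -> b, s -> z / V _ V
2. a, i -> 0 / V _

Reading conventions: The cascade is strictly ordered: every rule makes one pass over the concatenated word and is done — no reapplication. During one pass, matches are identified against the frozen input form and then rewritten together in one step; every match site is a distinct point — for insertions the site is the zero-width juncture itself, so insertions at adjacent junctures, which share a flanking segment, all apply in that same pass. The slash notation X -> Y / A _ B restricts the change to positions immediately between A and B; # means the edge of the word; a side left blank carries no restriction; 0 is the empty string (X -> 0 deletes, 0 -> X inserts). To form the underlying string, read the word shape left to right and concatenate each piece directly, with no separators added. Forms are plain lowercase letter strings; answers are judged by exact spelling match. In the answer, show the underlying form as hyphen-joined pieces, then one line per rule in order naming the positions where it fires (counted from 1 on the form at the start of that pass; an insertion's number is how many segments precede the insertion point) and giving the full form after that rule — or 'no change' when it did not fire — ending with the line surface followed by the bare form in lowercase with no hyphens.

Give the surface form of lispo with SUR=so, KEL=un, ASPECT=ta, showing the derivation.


underlying: si-lispo-pe-al
1. f -> v, k -> g, p -> b, s -> z / V _ V: fires at position(s) 8: silispobeal
2. a, i -> 0 / V _: fires at position(s) 10: silispobel
surface: silispobel
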